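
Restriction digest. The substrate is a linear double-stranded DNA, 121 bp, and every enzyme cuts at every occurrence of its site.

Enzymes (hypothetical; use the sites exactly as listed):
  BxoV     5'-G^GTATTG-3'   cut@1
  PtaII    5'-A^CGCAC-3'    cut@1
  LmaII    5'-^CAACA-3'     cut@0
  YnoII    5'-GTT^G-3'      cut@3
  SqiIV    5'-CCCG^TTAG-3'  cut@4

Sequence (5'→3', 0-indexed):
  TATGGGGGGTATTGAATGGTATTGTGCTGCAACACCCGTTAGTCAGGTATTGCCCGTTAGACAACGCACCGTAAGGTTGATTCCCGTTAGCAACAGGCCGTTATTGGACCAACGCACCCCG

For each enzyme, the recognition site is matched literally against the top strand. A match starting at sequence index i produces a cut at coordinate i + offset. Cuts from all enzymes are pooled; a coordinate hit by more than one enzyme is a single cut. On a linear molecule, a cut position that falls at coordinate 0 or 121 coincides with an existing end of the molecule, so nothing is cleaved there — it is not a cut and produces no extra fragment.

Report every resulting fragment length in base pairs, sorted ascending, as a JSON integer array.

Per-enzyme occurrences:
  BxoV GGTATTG/1: at [7, 17, 45] ⇒ [8, 18, 46]
  PtaII ACGCAC/1: at [63, 111] ⇒ [64, 112]
  LmaII CAACA/0: at [29, 90] ⇒ [29, 90]
  YnoII GTTG/3: at [75] ⇒ [78]
  SqiIV CCCGTTAG/4: at [34, 52, 82] ⇒ [38, 56, 86]

All cut coordinates (distinct, sorted): [8, 18, 29, 38, 46, 56, 64, 78, 86, 90, 112]

Fragment lengths:
  [0,8): 8 bp
  [8,18): 10 bp
  [18,29): 11 bp
  [29,38): 9 bp
  [38,46): 8 bp
  [46,56): 10 bp
  [56,64): 8 bp
  [64,78): 14 bp
  [78,86): 8 bp
  [86,90): 4 bp
  [90,112): 22 bp
  [112,121): 9 bp

[4,8,8,8,8,9,9,10,10,11,14,22]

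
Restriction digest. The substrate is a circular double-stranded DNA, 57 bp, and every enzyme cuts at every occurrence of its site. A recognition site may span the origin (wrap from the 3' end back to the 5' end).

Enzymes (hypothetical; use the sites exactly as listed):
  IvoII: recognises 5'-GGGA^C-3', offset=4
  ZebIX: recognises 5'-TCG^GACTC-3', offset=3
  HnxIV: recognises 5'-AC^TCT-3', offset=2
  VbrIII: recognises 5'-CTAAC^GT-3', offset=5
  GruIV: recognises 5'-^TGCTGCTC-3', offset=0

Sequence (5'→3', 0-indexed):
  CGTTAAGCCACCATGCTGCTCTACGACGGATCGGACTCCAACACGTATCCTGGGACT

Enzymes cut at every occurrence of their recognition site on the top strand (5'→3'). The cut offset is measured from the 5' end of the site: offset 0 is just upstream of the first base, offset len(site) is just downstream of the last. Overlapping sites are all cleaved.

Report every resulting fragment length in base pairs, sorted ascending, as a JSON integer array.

[15,20,22]

Per-enzyme occurrences:
  IvoII GGGAC/4: at [51] ⇒ [55]
  ZebIX TCGGACTC/3: at [30] ⇒ [33]
  HnxIV (ACTCT, off=2): no sites
  VbrIII (CTAACGT, off=5): no sites
  GruIV TGCTGCTC/0: at [13] ⇒ [13]

All cut coordinates (distinct, sorted): [13, 33, 55]

Fragment lengths:
  13→33: 20 bp
  33→55: 22 bp
  55→13 (wrap): 57-55+13 = 15 bp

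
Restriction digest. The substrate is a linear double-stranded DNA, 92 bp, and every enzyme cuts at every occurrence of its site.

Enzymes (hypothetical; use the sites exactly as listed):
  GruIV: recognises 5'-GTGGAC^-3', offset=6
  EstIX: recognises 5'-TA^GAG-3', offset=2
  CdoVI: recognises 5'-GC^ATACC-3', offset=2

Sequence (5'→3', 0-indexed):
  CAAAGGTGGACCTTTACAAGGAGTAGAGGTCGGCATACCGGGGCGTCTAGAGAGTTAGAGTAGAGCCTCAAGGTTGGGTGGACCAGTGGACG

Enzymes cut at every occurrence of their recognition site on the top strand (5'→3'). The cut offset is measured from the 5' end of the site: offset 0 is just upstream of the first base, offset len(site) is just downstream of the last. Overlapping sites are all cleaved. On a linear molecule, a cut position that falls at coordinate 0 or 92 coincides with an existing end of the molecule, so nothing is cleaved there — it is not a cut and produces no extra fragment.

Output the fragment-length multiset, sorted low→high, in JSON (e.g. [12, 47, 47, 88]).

Scan for sites:
  GruIV GTGGAC/6: at [5, 77, 85] ⇒ [11, 83, 91]
  EstIX TAGAG/2: at [23, 47, 55, 60] ⇒ [25, 49, 57, 62]
  CdoVI GCATACC/2: at [32] ⇒ [34]

Pooled cuts: [11, 25, 34, 49, 57, 62, 83, 91]

Fragments:
  [0,11): 11 bp
  [11,25): 14 bp
  [25,34): 9 bp
  [34,49): 15 bp
  [49,57): 8 bp
  [57,62): 5 bp
  [62,83): 21 bp
  [83,91): 8 bp
  [91,92): 1 bp

[1,5,8,8,9,11,14,15,21]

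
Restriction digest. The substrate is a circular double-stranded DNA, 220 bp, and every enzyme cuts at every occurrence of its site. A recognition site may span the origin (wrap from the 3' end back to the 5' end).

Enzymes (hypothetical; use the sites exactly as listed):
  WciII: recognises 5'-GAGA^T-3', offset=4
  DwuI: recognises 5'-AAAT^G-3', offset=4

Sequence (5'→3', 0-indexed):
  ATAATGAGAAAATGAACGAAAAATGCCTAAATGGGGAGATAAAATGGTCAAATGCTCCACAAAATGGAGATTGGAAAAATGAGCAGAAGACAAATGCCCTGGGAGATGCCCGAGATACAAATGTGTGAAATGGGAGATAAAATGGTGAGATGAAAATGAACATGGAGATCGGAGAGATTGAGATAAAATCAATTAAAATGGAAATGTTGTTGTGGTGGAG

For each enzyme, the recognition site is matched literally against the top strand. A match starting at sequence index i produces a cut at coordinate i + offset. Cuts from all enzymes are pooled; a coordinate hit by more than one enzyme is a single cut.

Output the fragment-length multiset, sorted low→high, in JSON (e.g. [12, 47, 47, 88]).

[5,6,6,6,6,6,7,7,7,7,8,8,9,9,9,10,11,11,11,12,12,15,16,16]

Scan for sites:
  WciII (GAGAT, off=4): starts [35, 66, 102, 111, 133, 146, 164, 173, 179, 217] → cuts [1, 39, 70, 106, 115, 137, 150, 168, 177, 183]
  DwuI (AAATG, off=4): starts [9, 20, 28, 41, 49, 61, 76, 91, 118, 127, 139, 153, 195, 201] → cuts [13, 24, 32, 45, 53, 65, 80, 95, 122, 131, 143, 157, 199, 205]

Pooled cuts: [1, 13, 24, 32, 39, 45, 53, 65, 70, 80, 95, 106, 115, 122, 131, 137, 143, 150, 157, 168, 177, 183, 199, 205]

Fragment lengths:
  1→13: 12 bp
  13→24: 11 bp
  24→32: 8 bp
  32→39: 7 bp
  39→45: 6 bp
  45→53: 8 bp
  53→65: 12 bp
  65→70: 5 bp
  70→80: 10 bp
  80→95: 15 bp
  95→106: 11 bp
  106→115: 9 bp
  115→122: 7 bp
  122→131: 9 bp
  131→137: 6 bp
  137→143: 6 bp
  143→150: 7 bp
  150→157: 7 bp
  157→168: 11 bp
  168→177: 9 bp
  177→183: 6 bp
  183→199: 16 bp
  199→205: 6 bp
  205→1 (wrap): 220-205+1 = 16 bp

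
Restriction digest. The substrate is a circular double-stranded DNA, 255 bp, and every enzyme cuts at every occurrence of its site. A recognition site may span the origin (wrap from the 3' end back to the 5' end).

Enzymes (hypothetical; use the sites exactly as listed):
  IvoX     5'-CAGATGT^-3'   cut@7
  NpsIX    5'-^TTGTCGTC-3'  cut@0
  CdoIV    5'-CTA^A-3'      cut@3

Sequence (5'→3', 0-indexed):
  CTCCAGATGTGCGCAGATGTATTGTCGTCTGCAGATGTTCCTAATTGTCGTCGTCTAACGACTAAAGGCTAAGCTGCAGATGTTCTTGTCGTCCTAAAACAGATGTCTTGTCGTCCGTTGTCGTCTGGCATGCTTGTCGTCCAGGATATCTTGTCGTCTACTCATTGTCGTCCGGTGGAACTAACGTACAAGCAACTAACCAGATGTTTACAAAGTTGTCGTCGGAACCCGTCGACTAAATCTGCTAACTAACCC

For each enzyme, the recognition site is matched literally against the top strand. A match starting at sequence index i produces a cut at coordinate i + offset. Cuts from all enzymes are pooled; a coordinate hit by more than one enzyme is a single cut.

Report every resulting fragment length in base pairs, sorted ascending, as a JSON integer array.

[1,1,1,2,4,5,7,7,8,9,9,10,10,10,11,12,13,14,14,15,16,17,17,19,23]

Scan for sites:
  IvoX CAGATGT/7: at [3, 13, 31, 76, 99, 200] ⇒ [10, 20, 38, 83, 106, 207]
  NpsIX TTGTCGTC/0: at [21, 44, 85, 107, 117, 133, 150, 164, 215] ⇒ [21, 44, 85, 107, 117, 133, 150, 164, 215]
  CdoIV CTAA/3: at [40, 54, 61, 68, 93, 180, 195, 235, 244, 248] ⇒ [43, 57, 64, 71, 96, 183, 198, 238, 247, 251]

All cut coordinates (distinct, sorted): [10, 20, 21, 38, 43, 44, 57, 64, 71, 83, 85, 96, 106, 107, 117, 133, 150, 164, 183, 198, 207, 215, 238, 247, 251]

Fragment lengths:
  10→20: 10 bp
  20→21: 1 bp
  21→38: 17 bp
  38→43: 5 bp
  43→44: 1 bp
  44→57: 13 bp
  57→64: 7 bp
  64→71: 7 bp
  71→83: 12 bp
  83→85: 2 bp
  85→96: 11 bp
  96→106: 10 bp
  106→107: 1 bp
  107→117: 10 bp
  117→133: 16 bp
  133→150: 17 bp
  150→164: 14 bp
  164→183: 19 bp
  183→198: 15 bp
  198→207: 9 bp
  207→215: 8 bp
  215→238: 23 bp
  238→247: 9 bp
  247→251: 4 bp
  251→10 (wrap): 255-251+10 = 14 bp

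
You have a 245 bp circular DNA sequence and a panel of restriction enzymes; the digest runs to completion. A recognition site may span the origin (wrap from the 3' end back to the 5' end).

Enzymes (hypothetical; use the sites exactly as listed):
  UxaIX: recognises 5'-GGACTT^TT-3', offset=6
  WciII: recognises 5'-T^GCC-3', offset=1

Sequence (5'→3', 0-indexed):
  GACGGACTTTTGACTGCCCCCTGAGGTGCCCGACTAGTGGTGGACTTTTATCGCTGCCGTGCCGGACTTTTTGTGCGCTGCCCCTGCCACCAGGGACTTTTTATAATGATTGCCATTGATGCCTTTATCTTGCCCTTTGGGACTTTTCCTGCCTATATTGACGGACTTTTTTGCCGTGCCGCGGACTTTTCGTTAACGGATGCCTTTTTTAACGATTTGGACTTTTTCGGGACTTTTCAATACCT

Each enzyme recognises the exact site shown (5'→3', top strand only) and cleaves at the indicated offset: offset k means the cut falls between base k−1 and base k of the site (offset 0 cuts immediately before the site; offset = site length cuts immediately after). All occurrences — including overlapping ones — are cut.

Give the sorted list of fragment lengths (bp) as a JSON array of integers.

[4,5,5,5,6,6,8,9,9,10,11,11,11,12,12,13,14,14,18,19,20,23]

Site scan:
  UxaIX GGACTTTT/6: at [3, 41, 63, 93, 139, 162, 182, 218, 229] ⇒ [9, 47, 69, 99, 145, 168, 188, 224, 235]
  WciII TGCC/1: at [14, 26, 54, 59, 78, 84, 110, 119, 130, 149, 171, 176, 200] ⇒ [15, 27, 55, 60, 79, 85, 111, 120, 131, 150, 172, 177, 201]

All cut coordinates (distinct, sorted): [9, 15, 27, 47, 55, 60, 69, 79, 85, 99, 111, 120, 131, 145, 150, 168, 172, 177, 188, 201, 224, 235]

Fragment lengths:
  9→15: 6 bp
  15→27: 12 bp
  27→47: 20 bp
  47→55: 8 bp
  55→60: 5 bp
  60→69: 9 bp
  69→79: 10 bp
  79→85: 6 bp
  85→99: 14 bp
  99→111: 12 bp
  111→120: 9 bp
  120→131: 11 bp
  131→145: 14 bp
  145→150: 5 bp
  150→168: 18 bp
  168→172: 4 bp
  172→177: 5 bp
  177→188: 11 bp
  188→201: 13 bp
  201→224: 23 bp
  224→235: 11 bp
  235→9 (wrap): 245-235+9 = 19 bp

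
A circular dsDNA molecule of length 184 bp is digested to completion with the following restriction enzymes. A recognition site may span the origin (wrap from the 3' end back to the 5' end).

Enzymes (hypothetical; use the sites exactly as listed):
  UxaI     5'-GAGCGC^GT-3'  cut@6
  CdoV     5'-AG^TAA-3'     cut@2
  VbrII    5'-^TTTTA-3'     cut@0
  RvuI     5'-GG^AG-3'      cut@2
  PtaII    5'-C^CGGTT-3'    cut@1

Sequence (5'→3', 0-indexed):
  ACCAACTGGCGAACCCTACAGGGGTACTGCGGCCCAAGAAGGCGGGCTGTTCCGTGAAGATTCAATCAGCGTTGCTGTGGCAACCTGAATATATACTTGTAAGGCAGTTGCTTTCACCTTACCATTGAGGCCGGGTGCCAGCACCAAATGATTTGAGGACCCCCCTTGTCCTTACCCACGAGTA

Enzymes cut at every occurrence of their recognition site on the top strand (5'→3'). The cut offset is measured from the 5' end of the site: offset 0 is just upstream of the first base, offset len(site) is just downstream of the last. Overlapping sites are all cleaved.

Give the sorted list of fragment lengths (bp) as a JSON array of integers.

Scan for sites:
  UxaI (GAGCGCGT, off=6): no sites
  CdoV (AGTAA, off=2): starts [180] → cuts [182]
  VbrII (TTTTA, off=0): no sites
  RvuI (GGAG, off=2): no sites
  PtaII (CCGGTT, off=1): no sites

Pooled cuts: [182]

Fragments:
  182→182 (wrap): 184-182+182 = 184 bp

[184]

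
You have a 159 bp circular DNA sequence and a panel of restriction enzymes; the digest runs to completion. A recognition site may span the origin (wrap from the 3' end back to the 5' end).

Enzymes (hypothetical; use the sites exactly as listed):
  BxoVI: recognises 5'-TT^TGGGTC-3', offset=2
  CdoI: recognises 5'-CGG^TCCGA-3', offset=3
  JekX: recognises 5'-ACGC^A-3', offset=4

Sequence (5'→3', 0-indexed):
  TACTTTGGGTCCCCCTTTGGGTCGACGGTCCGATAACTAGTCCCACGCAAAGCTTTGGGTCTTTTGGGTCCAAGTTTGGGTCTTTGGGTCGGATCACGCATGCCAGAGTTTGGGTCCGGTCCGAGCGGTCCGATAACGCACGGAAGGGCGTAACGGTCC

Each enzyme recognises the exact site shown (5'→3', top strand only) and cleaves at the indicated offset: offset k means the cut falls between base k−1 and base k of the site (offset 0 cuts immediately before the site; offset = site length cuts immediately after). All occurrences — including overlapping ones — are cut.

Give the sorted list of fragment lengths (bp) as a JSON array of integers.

[7,8,9,9,9,11,11,11,12,12,15,20,25]

Scan for sites:
  BxoVI (TTTGGGTC, off=2): starts [3, 15, 53, 62, 74, 82, 108] → cuts [5, 17, 55, 64, 76, 84, 110]
  CdoI (CGGTCCGA, off=3): starts [25, 116, 125] → cuts [28, 119, 128]
  JekX (ACGCA, off=4): starts [44, 95, 135] → cuts [48, 99, 139]

Pooled cuts: [5, 17, 28, 48, 55, 64, 76, 84, 99, 110, 119, 128, 139]

Fragments:
  5→17: 12 bp
  17→28: 11 bp
  28→48: 20 bp
  48→55: 7 bp
  55→64: 9 bp
  64→76: 12 bp
  76→84: 8 bp
  84→99: 15 bp
  99→110: 11 bp
  110→119: 9 bp
  119→128: 9 bp
  128→139: 11 bp
  139→5 (wrap): 159-139+5 = 25 bp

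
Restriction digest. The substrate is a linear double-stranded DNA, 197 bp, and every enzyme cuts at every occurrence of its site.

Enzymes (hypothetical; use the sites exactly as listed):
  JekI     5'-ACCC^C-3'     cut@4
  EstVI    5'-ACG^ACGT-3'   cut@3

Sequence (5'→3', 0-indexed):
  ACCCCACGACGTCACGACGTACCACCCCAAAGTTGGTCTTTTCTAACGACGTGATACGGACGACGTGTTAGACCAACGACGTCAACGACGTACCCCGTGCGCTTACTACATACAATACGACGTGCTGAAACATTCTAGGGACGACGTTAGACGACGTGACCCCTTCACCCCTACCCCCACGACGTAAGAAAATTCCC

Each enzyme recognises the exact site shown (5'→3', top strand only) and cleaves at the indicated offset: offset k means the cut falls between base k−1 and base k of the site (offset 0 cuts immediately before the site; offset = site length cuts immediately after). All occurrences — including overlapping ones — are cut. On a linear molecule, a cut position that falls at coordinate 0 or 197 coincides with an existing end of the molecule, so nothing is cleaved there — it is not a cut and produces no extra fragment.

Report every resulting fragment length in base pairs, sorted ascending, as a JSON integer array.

[4,4,5,6,8,8,8,9,9,10,11,14,16,16,21,24,24]

Site scan:
  JekI (ACCCC, off=4): starts [0, 23, 91, 158, 166, 172] → cuts [4, 27, 95, 162, 170, 176]
  EstVI (ACGACGT, off=3): starts [5, 13, 45, 59, 75, 84, 116, 140, 150, 178] → cuts [8, 16, 48, 62, 78, 87, 119, 143, 153, 181]

All cut coordinates (distinct, sorted): [4, 8, 16, 27, 48, 62, 78, 87, 95, 119, 143, 153, 162, 170, 176, 181]

Fragments:
  [0,4): 4 bp
  [4,8): 4 bp
  [8,16): 8 bp
  [16,27): 11 bp
  [27,48): 21 bp
  [48,62): 14 bp
  [62,78): 16 bp
  [78,87): 9 bp
  [87,95): 8 bp
  [95,119): 24 bp
  [119,143): 24 bp
  [143,153): 10 bp
  [153,162): 9 bp
  [162,170): 8 bp
  [170,176): 6 bp
  [176,181): 5 bp
  [181,197): 16 bp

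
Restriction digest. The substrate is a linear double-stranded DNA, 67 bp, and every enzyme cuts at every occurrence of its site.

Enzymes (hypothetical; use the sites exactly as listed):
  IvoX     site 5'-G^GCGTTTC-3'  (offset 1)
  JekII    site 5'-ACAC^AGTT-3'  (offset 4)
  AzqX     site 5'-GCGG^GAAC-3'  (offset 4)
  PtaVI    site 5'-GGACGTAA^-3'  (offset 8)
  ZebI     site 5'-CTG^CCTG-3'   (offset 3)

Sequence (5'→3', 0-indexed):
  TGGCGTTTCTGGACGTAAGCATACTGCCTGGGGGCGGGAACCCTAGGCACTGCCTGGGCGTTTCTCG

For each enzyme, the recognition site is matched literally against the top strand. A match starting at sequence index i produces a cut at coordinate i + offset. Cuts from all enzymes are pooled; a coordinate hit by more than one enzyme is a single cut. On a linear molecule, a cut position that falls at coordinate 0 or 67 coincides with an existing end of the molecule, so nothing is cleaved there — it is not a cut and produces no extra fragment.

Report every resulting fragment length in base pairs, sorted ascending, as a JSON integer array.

Site scan:
  IvoX (GGCGTTTC, off=1): starts [1, 56] → cuts [2, 57]
  JekII (ACACAGTT, off=4): no sites
  AzqX (GCGGGAAC, off=4): starts [33] → cuts [37]
  PtaVI (GGACGTAA, off=8): starts [10] → cuts [18]
  ZebI (CTGCCTG, off=3): starts [23, 49] → cuts [26, 52]

Pooled cuts: [2, 18, 26, 37, 52, 57]

Fragments:
  [0,2): 2 bp
  [2,18): 16 bp
  [18,26): 8 bp
  [26,37): 11 bp
  [37,52): 15 bp
  [52,57): 5 bp
  [57,67): 10 bp

[2,5,8,10,11,15,16]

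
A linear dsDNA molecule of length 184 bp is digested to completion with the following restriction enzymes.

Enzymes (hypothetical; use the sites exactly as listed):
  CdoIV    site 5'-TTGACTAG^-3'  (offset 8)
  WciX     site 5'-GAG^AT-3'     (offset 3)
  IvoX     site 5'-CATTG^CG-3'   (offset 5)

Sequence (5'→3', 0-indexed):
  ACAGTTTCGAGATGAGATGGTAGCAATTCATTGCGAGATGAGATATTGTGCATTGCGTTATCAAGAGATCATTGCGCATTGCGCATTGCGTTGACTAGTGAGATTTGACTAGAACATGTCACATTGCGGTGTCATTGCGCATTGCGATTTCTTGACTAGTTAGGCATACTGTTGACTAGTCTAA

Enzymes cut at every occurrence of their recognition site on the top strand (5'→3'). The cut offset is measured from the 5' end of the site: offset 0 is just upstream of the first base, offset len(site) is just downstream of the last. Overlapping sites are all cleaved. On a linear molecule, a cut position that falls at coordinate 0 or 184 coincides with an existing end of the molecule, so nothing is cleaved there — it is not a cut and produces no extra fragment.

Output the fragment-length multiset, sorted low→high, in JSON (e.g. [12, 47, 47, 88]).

[4,4,5,5,5,7,7,7,7,10,10,11,11,12,13,14,15,17,20]

Per-enzyme occurrences:
  CdoIV TTGACTAG/8: at [90, 104, 151, 171] ⇒ [98, 112, 159, 179]
  WciX GAGAT/3: at [8, 13, 34, 39, 64, 99] ⇒ [11, 16, 37, 42, 67, 102]
  IvoX CATTGCG/5: at [28, 50, 69, 76, 83, 121, 132, 139] ⇒ [33, 55, 74, 81, 88, 126, 137, 144]

All cut coordinates (distinct, sorted): [11, 16, 33, 37, 42, 55, 67, 74, 81, 88, 98, 102, 112, 126, 137, 144, 159, 179]

Fragment lengths:
  [0,11): 11 bp
  [11,16): 5 bp
  [16,33): 17 bp
  [33,37): 4 bp
  [37,42): 5 bp
  [42,55): 13 bp
  [55,67): 12 bp
  [67,74): 7 bp
  [74,81): 7 bp
  [81,88): 7 bp
  [88,98): 10 bp
  [98,102): 4 bp
  [102,112): 10 bp
  [112,126): 14 bp
  [126,137): 11 bp
  [137,144): 7 bp
  [144,159): 15 bp
  [159,179): 20 bp
  [179,184): 5 bp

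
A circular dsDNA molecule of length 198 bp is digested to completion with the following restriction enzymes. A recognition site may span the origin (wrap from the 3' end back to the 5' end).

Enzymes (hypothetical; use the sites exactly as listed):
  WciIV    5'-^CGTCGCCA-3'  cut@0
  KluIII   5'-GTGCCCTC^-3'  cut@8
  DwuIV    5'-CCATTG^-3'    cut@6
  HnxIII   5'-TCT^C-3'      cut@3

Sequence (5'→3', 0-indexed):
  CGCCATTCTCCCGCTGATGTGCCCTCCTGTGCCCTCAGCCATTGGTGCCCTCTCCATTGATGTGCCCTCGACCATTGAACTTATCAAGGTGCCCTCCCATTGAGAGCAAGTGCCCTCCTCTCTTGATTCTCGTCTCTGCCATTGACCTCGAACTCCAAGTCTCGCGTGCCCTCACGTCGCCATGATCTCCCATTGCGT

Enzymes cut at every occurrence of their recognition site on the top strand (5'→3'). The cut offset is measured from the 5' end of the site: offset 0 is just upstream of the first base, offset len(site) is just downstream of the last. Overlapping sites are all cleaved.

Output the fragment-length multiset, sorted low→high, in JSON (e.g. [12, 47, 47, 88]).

[1,1,4,5,6,6,7,8,8,8,9,9,10,10,11,12,14,15,17,18,19]

Scan for sites:
  WciIV CGTCGCCA/0: at [174, 195] ⇒ [174, 195]
  KluIII GTGCCCTC/8: at [18, 28, 44, 61, 88, 109, 165] ⇒ [26, 36, 52, 69, 96, 117, 173]
  DwuIV CCATTG/6: at [38, 53, 71, 96, 138, 189] ⇒ [44, 59, 77, 102, 144, 195]
  HnxIII TCTC/3: at [6, 50, 118, 127, 132, 159, 185] ⇒ [9, 53, 121, 130, 135, 162, 188]

Pooled cuts: [9, 26, 36, 44, 52, 53, 59, 69, 77, 96, 102, 117, 121, 130, 135, 144, 162, 173, 174, 188, 195]

Fragment lengths:
  9→26: 17 bp
  26→36: 10 bp
  36→44: 8 bp
  44→52: 8 bp
  52→53: 1 bp
  53→59: 6 bp
  59→69: 10 bp
  69→77: 8 bp
  77→96: 19 bp
  96→102: 6 bp
  102→117: 15 bp
  117→121: 4 bp
  121→130: 9 bp
  130→135: 5 bp
  135→144: 9 bp
  144→162: 18 bp
  162→173: 11 bp
  173→174: 1 bp
  174→188: 14 bp
  188→195: 7 bp
  195→9 (wrap): 198-195+9 = 12 bp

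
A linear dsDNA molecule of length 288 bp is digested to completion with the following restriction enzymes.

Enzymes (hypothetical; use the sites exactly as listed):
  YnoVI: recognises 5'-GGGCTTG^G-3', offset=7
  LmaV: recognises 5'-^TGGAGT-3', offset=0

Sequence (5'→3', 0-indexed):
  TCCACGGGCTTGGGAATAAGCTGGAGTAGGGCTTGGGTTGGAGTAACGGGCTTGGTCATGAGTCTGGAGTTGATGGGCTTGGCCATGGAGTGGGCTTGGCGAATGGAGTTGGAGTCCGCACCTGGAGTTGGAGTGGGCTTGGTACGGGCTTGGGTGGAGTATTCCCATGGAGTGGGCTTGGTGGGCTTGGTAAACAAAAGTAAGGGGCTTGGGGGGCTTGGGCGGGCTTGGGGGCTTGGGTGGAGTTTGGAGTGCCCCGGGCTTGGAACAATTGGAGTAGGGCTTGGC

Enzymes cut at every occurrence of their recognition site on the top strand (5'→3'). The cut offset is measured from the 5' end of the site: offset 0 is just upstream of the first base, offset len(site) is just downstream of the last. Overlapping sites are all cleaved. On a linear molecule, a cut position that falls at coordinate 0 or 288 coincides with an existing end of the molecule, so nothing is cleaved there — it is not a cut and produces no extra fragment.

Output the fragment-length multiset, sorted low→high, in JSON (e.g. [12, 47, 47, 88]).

[2,2,2,3,4,5,6,6,7,7,8,9,9,9,10,10,11,12,13,13,13,13,13,14,14,16,17,18,22]

Scan for sites:
  YnoVI (GGGCTTGG, off=7): starts [5, 28, 47, 74, 91, 134, 145, 173, 182, 204, 213, 223, 231, 258, 279] → cuts [12, 35, 54, 81, 98, 141, 152, 180, 189, 211, 220, 230, 238, 265, 286]
  LmaV (TGGAGT, off=0): starts [21, 38, 64, 85, 103, 109, 122, 128, 154, 167, 240, 247, 272] → cuts [21, 38, 64, 85, 103, 109, 122, 128, 154, 167, 240, 247, 272]

Pooled cuts: [12, 21, 35, 38, 54, 64, 81, 85, 98, 103, 109, 122, 128, 141, 152, 154, 167, 180, 189, 211, 220, 230, 238, 240, 247, 265, 272, 286]

Fragment lengths:
  [0,12): 12 bp
  [12,21): 9 bp
  [21,35): 14 bp
  [35,38): 3 bp
  [38,54): 16 bp
  [54,64): 10 bp
  [64,81): 17 bp
  [81,85): 4 bp
  [85,98): 13 bp
  [98,103): 5 bp
  [103,109): 6 bp
  [109,122): 13 bp
  [122,128): 6 bp
  [128,141): 13 bp
  [141,152): 11 bp
  [152,154): 2 bp
  [154,167): 13 bp
  [167,180): 13 bp
  [180,189): 9 bp
  [189,211): 22 bp
  [211,220): 9 bp
  [220,230): 10 bp
  [230,238): 8 bp
  [238,240): 2 bp
  [240,247): 7 bp
  [247,265): 18 bp
  [265,272): 7 bp
  [272,286): 14 bp
  [286,288): 2 bp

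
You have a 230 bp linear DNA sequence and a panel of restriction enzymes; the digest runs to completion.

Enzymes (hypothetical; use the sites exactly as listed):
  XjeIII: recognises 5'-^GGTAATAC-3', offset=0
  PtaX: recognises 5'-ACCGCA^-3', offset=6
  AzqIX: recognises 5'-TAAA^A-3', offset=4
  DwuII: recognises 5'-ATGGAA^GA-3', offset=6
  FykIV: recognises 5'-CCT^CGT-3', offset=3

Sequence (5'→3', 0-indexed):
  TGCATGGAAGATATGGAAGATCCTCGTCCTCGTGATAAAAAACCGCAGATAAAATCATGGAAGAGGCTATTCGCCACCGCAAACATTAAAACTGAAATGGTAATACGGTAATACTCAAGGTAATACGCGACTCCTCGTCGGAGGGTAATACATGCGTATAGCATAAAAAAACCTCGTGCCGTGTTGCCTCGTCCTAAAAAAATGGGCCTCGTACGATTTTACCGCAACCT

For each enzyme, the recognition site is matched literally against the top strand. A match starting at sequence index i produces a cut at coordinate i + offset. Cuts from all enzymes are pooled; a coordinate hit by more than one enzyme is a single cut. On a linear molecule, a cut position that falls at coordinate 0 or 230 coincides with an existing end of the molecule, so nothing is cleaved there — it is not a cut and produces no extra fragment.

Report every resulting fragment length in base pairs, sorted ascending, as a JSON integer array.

Scan for sites:
  XjeIII (GGTAATAC, off=0): starts [98, 106, 118, 143] → cuts [98, 106, 118, 143]
  PtaX (ACCGCA, off=6): starts [41, 75, 220] → cuts [47, 81, 226]
  AzqIX (TAAAA, off=4): starts [35, 49, 86, 163, 194] → cuts [39, 53, 90, 167, 198]
  DwuII (ATGGAAGA, off=6): starts [3, 12, 56] → cuts [9, 18, 62]
  FykIV (CCTCGT, off=3): starts [21, 27, 132, 171, 186, 206] → cuts [24, 30, 135, 174, 189, 209]

Pooled cuts: [9, 18, 24, 30, 39, 47, 53, 62, 81, 90, 98, 106, 118, 135, 143, 167, 174, 189, 198, 209, 226]

Fragment lengths:
  [0,9): 9 bp
  [9,18): 9 bp
  [18,24): 6 bp
  [24,30): 6 bp
  [30,39): 9 bp
  [39,47): 8 bp
  [47,53): 6 bp
  [53,62): 9 bp
  [62,81): 19 bp
  [81,90): 9 bp
  [90,98): 8 bp
  [98,106): 8 bp
  [106,118): 12 bp
  [118,135): 17 bp
  [135,143): 8 bp
  [143,167): 24 bp
  [167,174): 7 bp
  [174,189): 15 bp
  [189,198): 9 bp
  [198,209): 11 bp
  [209,226): 17 bp
  [226,230): 4 bp

[4,6,6,6,7,8,8,8,8,9,9,9,9,9,9,11,12,15,17,17,19,24]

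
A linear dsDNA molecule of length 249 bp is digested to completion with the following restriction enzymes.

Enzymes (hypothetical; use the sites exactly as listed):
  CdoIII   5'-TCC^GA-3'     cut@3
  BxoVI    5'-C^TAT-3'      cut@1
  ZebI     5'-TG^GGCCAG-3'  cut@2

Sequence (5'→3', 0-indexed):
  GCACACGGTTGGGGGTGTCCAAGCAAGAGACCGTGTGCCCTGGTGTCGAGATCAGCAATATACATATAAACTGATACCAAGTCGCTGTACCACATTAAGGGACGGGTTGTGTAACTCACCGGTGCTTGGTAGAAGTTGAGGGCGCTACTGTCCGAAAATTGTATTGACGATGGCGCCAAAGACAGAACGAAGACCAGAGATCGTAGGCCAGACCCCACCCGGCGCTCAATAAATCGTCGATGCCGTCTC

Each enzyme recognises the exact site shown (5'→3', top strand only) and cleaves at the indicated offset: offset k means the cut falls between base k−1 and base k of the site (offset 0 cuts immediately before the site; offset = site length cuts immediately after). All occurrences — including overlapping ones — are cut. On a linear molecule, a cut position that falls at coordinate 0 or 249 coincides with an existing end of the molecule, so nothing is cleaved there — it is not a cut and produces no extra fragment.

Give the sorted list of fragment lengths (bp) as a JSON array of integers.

Per-enzyme occurrences:
  CdoIII (TCCGA, off=3): starts [150] → cuts [153]
  BxoVI (CTAT, off=1): no sites
  ZebI (TGGGCCAG, off=2): no sites

All cut coordinates (distinct, sorted): [153]

Fragments:
  [0,153): 153 bp
  [153,249): 96 bp

[96,153]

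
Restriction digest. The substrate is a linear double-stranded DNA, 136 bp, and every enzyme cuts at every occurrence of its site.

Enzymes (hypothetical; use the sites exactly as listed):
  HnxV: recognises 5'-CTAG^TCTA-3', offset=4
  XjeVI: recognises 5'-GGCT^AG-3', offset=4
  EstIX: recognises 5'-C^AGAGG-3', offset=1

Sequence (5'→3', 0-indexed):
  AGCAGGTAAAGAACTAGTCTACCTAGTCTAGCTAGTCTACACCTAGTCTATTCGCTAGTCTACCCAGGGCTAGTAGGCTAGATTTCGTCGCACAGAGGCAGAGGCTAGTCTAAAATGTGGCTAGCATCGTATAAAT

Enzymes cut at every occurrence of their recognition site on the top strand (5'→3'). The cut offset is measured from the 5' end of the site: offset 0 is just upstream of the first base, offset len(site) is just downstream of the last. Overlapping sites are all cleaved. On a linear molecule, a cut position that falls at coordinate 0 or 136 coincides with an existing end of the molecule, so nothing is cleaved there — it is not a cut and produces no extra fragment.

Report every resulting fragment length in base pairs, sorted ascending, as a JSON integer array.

Per-enzyme occurrences:
  HnxV (CTAGTCTA, off=4): starts [13, 22, 31, 42, 54, 104] → cuts [17, 26, 35, 46, 58, 108]
  XjeVI (GGCTAG, off=4): starts [67, 75, 102, 118] → cuts [71, 79, 106, 122]
  EstIX (CAGAGG, off=1): starts [92, 98] → cuts [93, 99]

All cut coordinates (distinct, sorted): [17, 26, 35, 46, 58, 71, 79, 93, 99, 106, 108, 122]

Fragments:
  [0,17): 17 bp
  [17,26): 9 bp
  [26,35): 9 bp
  [35,46): 11 bp
  [46,58): 12 bp
  [58,71): 13 bp
  [71,79): 8 bp
  [79,93): 14 bp
  [93,99): 6 bp
  [99,106): 7 bp
  [106,108): 2 bp
  [108,122): 14 bp
  [122,136): 14 bp

[2,6,7,8,9,9,11,12,13,14,14,14,17]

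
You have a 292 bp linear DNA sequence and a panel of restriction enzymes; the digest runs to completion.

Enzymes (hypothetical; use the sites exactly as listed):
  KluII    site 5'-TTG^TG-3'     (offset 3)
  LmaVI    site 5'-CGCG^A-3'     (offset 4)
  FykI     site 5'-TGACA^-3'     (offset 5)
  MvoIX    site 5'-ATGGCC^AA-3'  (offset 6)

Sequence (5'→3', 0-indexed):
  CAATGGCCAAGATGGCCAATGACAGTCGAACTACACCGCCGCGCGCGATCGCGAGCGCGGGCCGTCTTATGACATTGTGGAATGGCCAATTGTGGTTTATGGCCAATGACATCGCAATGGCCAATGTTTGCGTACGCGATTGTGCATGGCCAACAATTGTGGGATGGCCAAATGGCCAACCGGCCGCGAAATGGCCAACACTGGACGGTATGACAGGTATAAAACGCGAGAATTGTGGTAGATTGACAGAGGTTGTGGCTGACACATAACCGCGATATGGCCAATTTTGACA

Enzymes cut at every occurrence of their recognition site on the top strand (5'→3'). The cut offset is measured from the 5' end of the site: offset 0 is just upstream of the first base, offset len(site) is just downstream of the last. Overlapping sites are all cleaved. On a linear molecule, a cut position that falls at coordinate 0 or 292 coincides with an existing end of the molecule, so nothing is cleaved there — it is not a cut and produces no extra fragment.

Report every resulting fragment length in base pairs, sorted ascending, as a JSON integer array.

Scan for sites:
  KluII TTGTG/3: at [74, 89, 139, 156, 232, 252] ⇒ [77, 92, 142, 159, 235, 255]
  LmaVI CGCGA/4: at [43, 49, 134, 184, 224, 270] ⇒ [47, 53, 138, 188, 228, 274]
  FykI TGACA/5: at [19, 69, 106, 210, 243, 259, 287] ⇒ [24, 74, 111, 215, 248, 264] (position 292 is a terminus of the linear molecule — no cut)
  MvoIX ATGGCCAA/6: at [2, 11, 81, 98, 116, 145, 163, 171, 190, 276] ⇒ [8, 17, 87, 104, 122, 151, 169, 177, 196, 282]

All cut coordinates (distinct, sorted): [8, 17, 24, 47, 53, 74, 77, 87, 92, 104, 111, 122, 138, 142, 151, 159, 169, 177, 188, 196, 215, 228, 235, 248, 255, 264, 274, 282]

Fragment lengths:
  [0,8): 8 bp
  [8,17): 9 bp
  [17,24): 7 bp
  [24,47): 23 bp
  [47,53): 6 bp
  [53,74): 21 bp
  [74,77): 3 bp
  [77,87): 10 bp
  [87,92): 5 bp
  [92,104): 12 bp
  [104,111): 7 bp
  [111,122): 11 bp
  [122,138): 16 bp
  [138,142): 4 bp
  [142,151): 9 bp
  [151,159): 8 bp
  [159,169): 10 bp
  [169,177): 8 bp
  [177,188): 11 bp
  [188,196): 8 bp
  [196,215): 19 bp
  [215,228): 13 bp
  [228,235): 7 bp
  [235,248): 13 bp
  [248,255): 7 bp
  [255,264): 9 bp
  [264,274): 10 bp
  [274,282): 8 bp
  [282,292): 10 bp

[3,4,5,6,7,7,7,7,8,8,8,8,8,9,9,9,10,10,10,10,11,11,12,13,13,16,19,21,23]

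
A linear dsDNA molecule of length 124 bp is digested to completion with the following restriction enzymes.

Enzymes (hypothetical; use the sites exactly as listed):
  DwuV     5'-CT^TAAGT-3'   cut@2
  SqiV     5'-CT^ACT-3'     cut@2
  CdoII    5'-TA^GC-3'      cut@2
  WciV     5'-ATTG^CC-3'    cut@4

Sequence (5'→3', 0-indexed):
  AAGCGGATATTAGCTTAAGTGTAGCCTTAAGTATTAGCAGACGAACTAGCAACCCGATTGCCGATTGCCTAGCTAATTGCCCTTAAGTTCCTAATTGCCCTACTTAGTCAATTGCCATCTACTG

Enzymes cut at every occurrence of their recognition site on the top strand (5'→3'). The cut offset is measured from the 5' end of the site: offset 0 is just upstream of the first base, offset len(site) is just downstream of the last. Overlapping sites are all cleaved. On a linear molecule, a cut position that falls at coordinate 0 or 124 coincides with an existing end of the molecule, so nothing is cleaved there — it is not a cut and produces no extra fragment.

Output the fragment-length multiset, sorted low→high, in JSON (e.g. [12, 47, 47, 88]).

[3,4,4,4,4,4,6,7,8,8,9,12,12,12,13,14]

Per-enzyme occurrences:
  DwuV (CTTAAGT, off=2): starts [13, 25, 81] → cuts [15, 27, 83]
  SqiV (CTACT, off=2): starts [99, 118] → cuts [101, 120]
  CdoII (TAGC, off=2): starts [10, 21, 34, 46, 69] → cuts [12, 23, 36, 48, 71]
  WciV (ATTGCC, off=4): starts [56, 63, 75, 93, 110] → cuts [60, 67, 79, 97, 114]

Pooled cuts: [12, 15, 23, 27, 36, 48, 60, 67, 71, 79, 83, 97, 101, 114, 120]

Fragments:
  [0,12): 12 bp
  [12,15): 3 bp
  [15,23): 8 bp
  [23,27): 4 bp
  [27,36): 9 bp
  [36,48): 12 bp
  [48,60): 12 bp
  [60,67): 7 bp
  [67,71): 4 bp
  [71,79): 8 bp
  [79,83): 4 bp
  [83,97): 14 bp
  [97,101): 4 bp
  [101,114): 13 bp
  [114,120): 6 bp
  [120,124): 4 bp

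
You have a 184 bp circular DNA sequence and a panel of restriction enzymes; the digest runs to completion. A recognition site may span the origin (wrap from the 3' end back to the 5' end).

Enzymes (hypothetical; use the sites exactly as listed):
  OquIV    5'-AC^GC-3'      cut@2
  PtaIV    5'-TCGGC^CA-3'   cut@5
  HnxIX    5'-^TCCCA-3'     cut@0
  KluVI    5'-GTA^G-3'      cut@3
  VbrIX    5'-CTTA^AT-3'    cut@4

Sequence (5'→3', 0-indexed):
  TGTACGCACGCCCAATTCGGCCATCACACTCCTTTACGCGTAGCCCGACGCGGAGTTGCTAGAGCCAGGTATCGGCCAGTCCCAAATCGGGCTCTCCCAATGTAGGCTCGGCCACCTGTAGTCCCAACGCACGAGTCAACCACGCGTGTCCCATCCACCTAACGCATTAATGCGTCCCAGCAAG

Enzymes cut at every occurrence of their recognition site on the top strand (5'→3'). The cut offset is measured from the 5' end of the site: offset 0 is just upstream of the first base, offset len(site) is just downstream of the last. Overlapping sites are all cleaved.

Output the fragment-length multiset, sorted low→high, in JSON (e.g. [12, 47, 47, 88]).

Scan for sites:
  OquIV ACGC/2: at [3, 7, 35, 47, 126, 141, 161] ⇒ [5, 9, 37, 49, 128, 143, 163]
  PtaIV TCGGCCA/5: at [16, 71, 107] ⇒ [21, 76, 112]
  HnxIX TCCCA/0: at [79, 94, 121, 148, 174] ⇒ [79, 94, 121, 148, 174]
  KluVI GTAG/3: at [39, 101, 117] ⇒ [42, 104, 120]
  VbrIX (CTTAAT, off=4): no sites

Pooled cuts: [5, 9, 21, 37, 42, 49, 76, 79, 94, 104, 112, 120, 121, 128, 143, 148, 163, 174]

Fragment lengths:
  5→9: 4 bp
  9→21: 12 bp
  21→37: 16 bp
  37→42: 5 bp
  42→49: 7 bp
  49→76: 27 bp
  76→79: 3 bp
  79→94: 15 bp
  94→104: 10 bp
  104→112: 8 bp
  112→120: 8 bp
  120→121: 1 bp
  121→128: 7 bp
  128→143: 15 bp
  143→148: 5 bp
  148→163: 15 bp
  163→174: 11 bp
  174→5 (wrap): 184-174+5 = 15 bp

[1,3,4,5,5,7,7,8,8,10,11,12,15,15,15,15,16,27]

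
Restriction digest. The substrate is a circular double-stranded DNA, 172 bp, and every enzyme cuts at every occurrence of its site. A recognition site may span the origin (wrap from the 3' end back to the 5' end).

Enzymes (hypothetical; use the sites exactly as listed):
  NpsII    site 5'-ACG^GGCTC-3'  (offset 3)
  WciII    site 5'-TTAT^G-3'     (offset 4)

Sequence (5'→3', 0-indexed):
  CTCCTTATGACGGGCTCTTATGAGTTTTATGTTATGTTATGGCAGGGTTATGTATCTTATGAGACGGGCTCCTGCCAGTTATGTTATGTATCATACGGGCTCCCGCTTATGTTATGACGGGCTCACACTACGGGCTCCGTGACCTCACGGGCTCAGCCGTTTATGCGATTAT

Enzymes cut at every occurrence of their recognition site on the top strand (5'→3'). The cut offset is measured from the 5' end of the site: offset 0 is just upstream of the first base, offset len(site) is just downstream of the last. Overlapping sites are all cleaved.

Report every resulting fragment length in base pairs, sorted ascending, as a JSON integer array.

[4,4,5,5,5,5,6,9,9,9,10,11,13,13,15,16,16,17]

Per-enzyme occurrences:
  NpsII ACGGGCTC/3: at [9, 63, 94, 116, 129, 146] ⇒ [12, 66, 97, 119, 132, 149]
  WciII TTATG/4: at [4, 17, 26, 31, 36, 47, 56, 78, 83, 106, 111, 160] ⇒ [8, 21, 30, 35, 40, 51, 60, 82, 87, 110, 115, 164]

Pooled cuts: [8, 12, 21, 30, 35, 40, 51, 60, 66, 82, 87, 97, 110, 115, 119, 132, 149, 164]

Fragment lengths:
  8→12: 4 bp
  12→21: 9 bp
  21→30: 9 bp
  30→35: 5 bp
  35→40: 5 bp
  40→51: 11 bp
  51→60: 9 bp
  60→66: 6 bp
  66→82: 16 bp
  82→87: 5 bp
  87→97: 10 bp
  97→110: 13 bp
  110→115: 5 bp
  115→119: 4 bp
  119→132: 13 bp
  132→149: 17 bp
  149→164: 15 bp
  164→8 (wrap): 172-164+8 = 16 bp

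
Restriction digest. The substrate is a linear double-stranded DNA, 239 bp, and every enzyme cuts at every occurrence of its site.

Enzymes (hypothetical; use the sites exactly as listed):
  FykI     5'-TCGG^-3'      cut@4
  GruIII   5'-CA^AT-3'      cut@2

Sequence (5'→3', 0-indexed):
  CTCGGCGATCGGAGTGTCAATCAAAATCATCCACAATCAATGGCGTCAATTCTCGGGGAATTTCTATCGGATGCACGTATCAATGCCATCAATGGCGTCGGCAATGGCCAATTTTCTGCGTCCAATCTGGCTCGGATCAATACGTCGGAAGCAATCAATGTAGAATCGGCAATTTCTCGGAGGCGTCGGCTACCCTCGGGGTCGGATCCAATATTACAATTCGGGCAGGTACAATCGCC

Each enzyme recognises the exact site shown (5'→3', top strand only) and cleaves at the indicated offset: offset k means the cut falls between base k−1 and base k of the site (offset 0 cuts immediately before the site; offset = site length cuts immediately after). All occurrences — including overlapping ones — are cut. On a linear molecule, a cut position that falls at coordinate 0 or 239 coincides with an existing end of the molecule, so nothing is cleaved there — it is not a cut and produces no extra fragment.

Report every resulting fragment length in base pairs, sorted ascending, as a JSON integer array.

[2,2,4,4,4,5,5,5,6,6,6,7,7,7,8,8,9,9,9,9,9,9,10,10,11,12,12,14,14,16]

Scan for sites:
  FykI TCGG/4: at [1, 8, 52, 66, 97, 131, 144, 165, 176, 185, 195, 201, 220] ⇒ [5, 12, 56, 70, 101, 135, 148, 169, 180, 189, 199, 205, 224]
  GruIII CAAT/2: at [17, 33, 37, 46, 80, 89, 101, 108, 122, 137, 151, 155, 169, 208, 216, 231] ⇒ [19, 35, 39, 48, 82, 91, 103, 110, 124, 139, 153, 157, 171, 210, 218, 233]

All cut coordinates (distinct, sorted): [5, 12, 19, 35, 39, 48, 56, 70, 82, 91, 101, 103, 110, 124, 135, 139, 148, 153, 157, 169, 171, 180, 189, 199, 205, 210, 218, 224, 233]

Fragments:
  [0,5): 5 bp
  [5,12): 7 bp
  [12,19): 7 bp
  [19,35): 16 bp
  [35,39): 4 bp
  [39,48): 9 bp
  [48,56): 8 bp
  [56,70): 14 bp
  [70,82): 12 bp
  [82,91): 9 bp
  [91,101): 10 bp
  [101,103): 2 bp
  [103,110): 7 bp
  [110,124): 14 bp
  [124,135): 11 bp
  [135,139): 4 bp
  [139,148): 9 bp
  [148,153): 5 bp
  [153,157): 4 bp
  [157,169): 12 bp
  [169,171): 2 bp
  [171,180): 9 bp
  [180,189): 9 bp
  [189,199): 10 bp
  [199,205): 6 bp
  [205,210): 5 bp
  [210,218): 8 bp
  [218,224): 6 bp
  [224,233): 9 bp
  [233,239): 6 bp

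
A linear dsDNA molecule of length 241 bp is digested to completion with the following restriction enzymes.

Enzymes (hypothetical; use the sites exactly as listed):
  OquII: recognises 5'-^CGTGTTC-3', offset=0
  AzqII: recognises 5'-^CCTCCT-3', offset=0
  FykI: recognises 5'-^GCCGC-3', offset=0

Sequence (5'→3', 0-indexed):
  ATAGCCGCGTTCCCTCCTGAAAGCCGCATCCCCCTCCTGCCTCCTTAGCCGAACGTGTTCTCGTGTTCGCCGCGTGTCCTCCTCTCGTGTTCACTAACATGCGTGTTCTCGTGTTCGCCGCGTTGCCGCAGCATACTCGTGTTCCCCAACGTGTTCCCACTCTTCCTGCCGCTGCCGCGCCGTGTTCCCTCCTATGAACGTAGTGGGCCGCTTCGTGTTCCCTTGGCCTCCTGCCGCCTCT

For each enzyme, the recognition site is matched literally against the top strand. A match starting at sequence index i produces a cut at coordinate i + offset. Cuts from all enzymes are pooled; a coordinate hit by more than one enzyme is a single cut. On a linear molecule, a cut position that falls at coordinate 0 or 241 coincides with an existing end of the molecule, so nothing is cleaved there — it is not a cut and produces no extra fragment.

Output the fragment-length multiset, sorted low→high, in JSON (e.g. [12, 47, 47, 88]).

[3,6,6,7,7,7,7,7,7,8,8,8,8,9,9,9,10,10,12,13,13,14,16,18,19]

Scan for sites:
  OquII CGTGTTC/0: at [53, 61, 85, 101, 109, 137, 149, 180, 213] ⇒ [53, 61, 85, 101, 109, 137, 149, 180, 213]
  AzqII CCTCCT/0: at [12, 32, 39, 77, 187, 226] ⇒ [12, 32, 39, 77, 187, 226]
  FykI GCCGC/0: at [3, 22, 68, 116, 124, 167, 173, 206, 232] ⇒ [3, 22, 68, 116, 124, 167, 173, 206, 232]

Pooled cuts: [3, 12, 22, 32, 39, 53, 61, 68, 77, 85, 101, 109, 116, 124, 137, 149, 167, 173, 180, 187, 206, 213, 226, 232]

Fragments:
  [0,3): 3 bp
  [3,12): 9 bp
  [12,22): 10 bp
  [22,32): 10 bp
  [32,39): 7 bp
  [39,53): 14 bp
  [53,61): 8 bp
  [61,68): 7 bp
  [68,77): 9 bp
  [77,85): 8 bp
  [85,101): 16 bp
  [101,109): 8 bp
  [109,116): 7 bp
  [116,124): 8 bp
  [124,137): 13 bp
  [137,149): 12 bp
  [149,167): 18 bp
  [167,173): 6 bp
  [173,180): 7 bp
  [180,187): 7 bp
  [187,206): 19 bp
  [206,213): 7 bp
  [213,226): 13 bp
  [226,232): 6 bp
  [232,241): 9 bp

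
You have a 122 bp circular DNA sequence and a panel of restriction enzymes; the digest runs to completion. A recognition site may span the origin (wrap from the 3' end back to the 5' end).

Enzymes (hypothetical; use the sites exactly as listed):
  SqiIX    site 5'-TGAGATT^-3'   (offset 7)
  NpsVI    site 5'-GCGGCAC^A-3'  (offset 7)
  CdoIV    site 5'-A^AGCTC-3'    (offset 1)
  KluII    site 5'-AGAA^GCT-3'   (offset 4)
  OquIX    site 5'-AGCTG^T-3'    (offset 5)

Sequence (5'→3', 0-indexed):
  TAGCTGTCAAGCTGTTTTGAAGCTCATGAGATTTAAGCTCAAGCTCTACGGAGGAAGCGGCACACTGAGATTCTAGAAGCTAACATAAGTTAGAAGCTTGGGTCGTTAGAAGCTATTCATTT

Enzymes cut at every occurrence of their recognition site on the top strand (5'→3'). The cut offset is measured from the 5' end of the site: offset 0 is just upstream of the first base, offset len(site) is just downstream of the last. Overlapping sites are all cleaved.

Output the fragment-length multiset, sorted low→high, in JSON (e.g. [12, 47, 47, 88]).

[2,6,6,6,8,9,13,16,17,17,22]

Scan for sites:
  SqiIX TGAGATT/7: at [26, 65] ⇒ [33, 72]
  NpsVI GCGGCACA/7: at [56] ⇒ [63]
  CdoIV AAGCTC/1: at [19, 34, 40] ⇒ [20, 35, 41]
  KluII AGAAGCT/4: at [74, 91, 107] ⇒ [78, 95, 111]
  OquIX AGCTGT/5: at [1, 9] ⇒ [6, 14]

Pooled cuts: [6, 14, 20, 33, 35, 41, 63, 72, 78, 95, 111]

Fragment lengths:
  6→14: 8 bp
  14→20: 6 bp
  20→33: 13 bp
  33→35: 2 bp
  35→41: 6 bp
  41→63: 22 bp
  63→72: 9 bp
  72→78: 6 bp
  78→95: 17 bp
  95→111: 16 bp
  111→6 (wrap): 122-111+6 = 17 bp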